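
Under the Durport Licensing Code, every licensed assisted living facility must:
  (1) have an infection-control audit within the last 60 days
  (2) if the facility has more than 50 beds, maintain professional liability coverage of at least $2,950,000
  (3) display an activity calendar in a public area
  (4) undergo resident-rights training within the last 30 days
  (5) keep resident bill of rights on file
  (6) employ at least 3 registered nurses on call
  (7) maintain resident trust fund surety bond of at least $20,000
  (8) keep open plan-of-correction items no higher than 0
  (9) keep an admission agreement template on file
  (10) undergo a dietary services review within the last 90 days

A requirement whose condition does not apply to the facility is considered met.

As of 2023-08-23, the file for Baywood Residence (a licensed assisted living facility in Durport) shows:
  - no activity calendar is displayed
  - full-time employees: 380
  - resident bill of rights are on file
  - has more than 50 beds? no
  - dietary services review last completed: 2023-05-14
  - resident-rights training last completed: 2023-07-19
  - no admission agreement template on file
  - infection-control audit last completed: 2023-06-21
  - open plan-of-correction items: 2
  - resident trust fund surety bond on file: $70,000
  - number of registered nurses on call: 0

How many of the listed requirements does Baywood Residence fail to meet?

1. infection-control audit 63 days ago vs limit 60 → not met
2. condition 'has more than 50 beds' does not hold → requirement n/a → met
3. activity calendar absent → not met
4. resident-rights training 35 days ago vs limit 30 → not met
5. resident bill of rights present → met
6. registered nurses on call 0 < 3 → not met
7. resident trust fund surety bond $70,000 ≥ $20,000 → met
8. open plan-of-correction items 2 > 0 → not met
9. admission agreement template absent → not met
10. dietary services review 101 days ago vs limit 90 → not met
Not met: 7 of 10

7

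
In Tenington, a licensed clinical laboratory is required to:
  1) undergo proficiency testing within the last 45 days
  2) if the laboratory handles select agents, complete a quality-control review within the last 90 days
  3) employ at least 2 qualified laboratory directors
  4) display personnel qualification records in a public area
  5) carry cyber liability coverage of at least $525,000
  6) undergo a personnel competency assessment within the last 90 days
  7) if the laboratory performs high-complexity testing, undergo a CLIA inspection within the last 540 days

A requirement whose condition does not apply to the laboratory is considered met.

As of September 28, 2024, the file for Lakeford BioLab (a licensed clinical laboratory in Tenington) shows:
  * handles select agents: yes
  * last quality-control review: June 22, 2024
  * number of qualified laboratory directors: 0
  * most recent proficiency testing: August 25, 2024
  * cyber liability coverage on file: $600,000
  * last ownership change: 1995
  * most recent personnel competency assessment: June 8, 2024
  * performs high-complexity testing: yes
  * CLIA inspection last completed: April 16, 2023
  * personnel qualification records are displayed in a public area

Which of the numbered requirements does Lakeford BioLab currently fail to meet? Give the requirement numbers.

1. proficiency testing 34 days ago vs limit 45 → met
2. condition 'handles select agents' holds; quality-control review 98 days ago vs limit 90 → not met
3. qualified laboratory directors 0 < 2 → not met
4. personnel qualification records present → met
5. cyber liability coverage $600,000 ≥ $525,000 → met
6. personnel competency assessment 112 days ago vs limit 90 → not met
7. condition 'performs high-complexity testing' holds; CLIA inspection 531 days ago vs limit 540 → met
Not met: 2, 3, 6

2, 3, 6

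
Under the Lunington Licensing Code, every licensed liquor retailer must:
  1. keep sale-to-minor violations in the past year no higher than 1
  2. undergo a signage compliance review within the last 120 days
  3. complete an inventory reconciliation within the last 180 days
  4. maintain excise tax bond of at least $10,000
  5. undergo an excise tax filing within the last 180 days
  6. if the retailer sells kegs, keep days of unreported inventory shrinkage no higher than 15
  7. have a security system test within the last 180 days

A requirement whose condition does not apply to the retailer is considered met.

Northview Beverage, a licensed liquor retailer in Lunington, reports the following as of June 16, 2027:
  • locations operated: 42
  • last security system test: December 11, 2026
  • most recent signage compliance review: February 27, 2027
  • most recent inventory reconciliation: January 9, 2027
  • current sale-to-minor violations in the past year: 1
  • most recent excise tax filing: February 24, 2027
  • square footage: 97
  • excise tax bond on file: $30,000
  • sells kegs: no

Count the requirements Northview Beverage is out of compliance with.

1

1. sale-to-minor violations in the past year 1 ≤ 1 → met
2. signage compliance review 109 days ago vs limit 120 → met
3. inventory reconciliation 158 days ago vs limit 180 → met
4. excise tax bond $30,000 ≥ $10,000 → met
5. excise tax filing 112 days ago vs limit 180 → met
6. condition 'sells kegs' does not hold → requirement n/a → met
7. security system test 187 days ago vs limit 180 → not met
Not met: 1 of 7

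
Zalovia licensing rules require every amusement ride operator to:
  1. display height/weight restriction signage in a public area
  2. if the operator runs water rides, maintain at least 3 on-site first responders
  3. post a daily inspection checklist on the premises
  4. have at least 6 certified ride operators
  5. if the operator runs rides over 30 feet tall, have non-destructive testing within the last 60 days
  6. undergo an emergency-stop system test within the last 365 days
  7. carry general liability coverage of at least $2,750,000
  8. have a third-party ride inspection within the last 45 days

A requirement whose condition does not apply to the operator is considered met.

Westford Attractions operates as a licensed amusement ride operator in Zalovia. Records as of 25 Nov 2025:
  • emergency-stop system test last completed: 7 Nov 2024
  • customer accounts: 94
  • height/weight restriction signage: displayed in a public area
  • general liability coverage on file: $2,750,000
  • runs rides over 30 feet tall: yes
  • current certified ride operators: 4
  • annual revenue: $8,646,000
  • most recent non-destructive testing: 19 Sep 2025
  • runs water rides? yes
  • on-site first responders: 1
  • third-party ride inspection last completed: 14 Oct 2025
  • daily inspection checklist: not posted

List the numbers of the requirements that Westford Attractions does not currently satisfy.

2, 3, 4, 5, 6

1. height/weight restriction signage present → met
2. condition 'runs water rides' holds; on-site first responders 1 < 3 → not met
3. daily inspection checklist absent → not met
4. certified ride operators 4 < 6 → not met
5. condition 'runs rides over 30 feet tall' holds; non-destructive testing 67 days ago vs limit 60 → not met
6. emergency-stop system test 383 days ago vs limit 365 → not met
7. general liability coverage $2,750,000 ≥ $2,750,000 → met
8. third-party ride inspection 42 days ago vs limit 45 → met
Not met: 2, 3, 4, 5, 6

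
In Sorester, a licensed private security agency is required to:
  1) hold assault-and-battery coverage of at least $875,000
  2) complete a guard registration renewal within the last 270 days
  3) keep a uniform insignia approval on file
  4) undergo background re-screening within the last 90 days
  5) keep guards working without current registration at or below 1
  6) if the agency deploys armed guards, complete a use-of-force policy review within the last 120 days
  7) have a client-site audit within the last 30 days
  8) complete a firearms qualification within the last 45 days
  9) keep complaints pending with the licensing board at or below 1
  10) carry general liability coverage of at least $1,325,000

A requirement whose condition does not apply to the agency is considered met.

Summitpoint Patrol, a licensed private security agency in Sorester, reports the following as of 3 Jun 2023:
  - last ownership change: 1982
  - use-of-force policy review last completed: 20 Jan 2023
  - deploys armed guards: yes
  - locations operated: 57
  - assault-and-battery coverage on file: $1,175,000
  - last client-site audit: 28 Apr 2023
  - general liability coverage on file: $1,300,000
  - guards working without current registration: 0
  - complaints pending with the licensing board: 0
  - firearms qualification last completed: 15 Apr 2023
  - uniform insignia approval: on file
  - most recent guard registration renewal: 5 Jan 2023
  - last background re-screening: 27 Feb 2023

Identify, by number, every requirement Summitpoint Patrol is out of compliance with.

4, 6, 7, 8, 10

1. assault-and-battery coverage $1,175,000 ≥ $875,000 → met
2. guard registration renewal 149 days ago vs limit 270 → met
3. uniform insignia approval present → met
4. background re-screening 96 days ago vs limit 90 → not met
5. guards working without current registration 0 ≤ 1 → met
6. condition 'deploys armed guards' holds; use-of-force policy review 134 days ago vs limit 120 → not met
7. client-site audit 36 days ago vs limit 30 → not met
8. firearms qualification 49 days ago vs limit 45 → not met
9. complaints pending with the licensing board 0 ≤ 1 → met
10. general liability coverage $1,300,000 < $1,325,000 → not met
Not met: 4, 6, 7, 8, 10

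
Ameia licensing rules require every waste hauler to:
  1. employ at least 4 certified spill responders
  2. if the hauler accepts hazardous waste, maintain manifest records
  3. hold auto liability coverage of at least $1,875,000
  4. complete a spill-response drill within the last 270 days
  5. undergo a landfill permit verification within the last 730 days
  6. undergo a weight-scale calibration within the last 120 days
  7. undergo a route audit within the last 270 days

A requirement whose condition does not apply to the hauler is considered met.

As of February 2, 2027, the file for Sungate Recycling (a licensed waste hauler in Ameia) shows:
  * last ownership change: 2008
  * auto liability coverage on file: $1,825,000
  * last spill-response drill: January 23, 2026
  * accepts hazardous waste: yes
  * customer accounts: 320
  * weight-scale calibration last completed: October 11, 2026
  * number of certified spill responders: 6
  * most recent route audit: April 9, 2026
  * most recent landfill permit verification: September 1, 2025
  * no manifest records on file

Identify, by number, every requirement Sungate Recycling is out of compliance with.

1. certified spill responders 6 ≥ 4 → met
2. condition 'accepts hazardous waste' holds; manifest records absent → not met
3. auto liability coverage $1,825,000 < $1,875,000 → not met
4. spill-response drill 375 days ago vs limit 270 → not met
5. landfill permit verification 519 days ago vs limit 730 → met
6. weight-scale calibration 114 days ago vs limit 120 → met
7. route audit 299 days ago vs limit 270 → not met
Not met: 2, 3, 4, 7

2, 3, 4, 7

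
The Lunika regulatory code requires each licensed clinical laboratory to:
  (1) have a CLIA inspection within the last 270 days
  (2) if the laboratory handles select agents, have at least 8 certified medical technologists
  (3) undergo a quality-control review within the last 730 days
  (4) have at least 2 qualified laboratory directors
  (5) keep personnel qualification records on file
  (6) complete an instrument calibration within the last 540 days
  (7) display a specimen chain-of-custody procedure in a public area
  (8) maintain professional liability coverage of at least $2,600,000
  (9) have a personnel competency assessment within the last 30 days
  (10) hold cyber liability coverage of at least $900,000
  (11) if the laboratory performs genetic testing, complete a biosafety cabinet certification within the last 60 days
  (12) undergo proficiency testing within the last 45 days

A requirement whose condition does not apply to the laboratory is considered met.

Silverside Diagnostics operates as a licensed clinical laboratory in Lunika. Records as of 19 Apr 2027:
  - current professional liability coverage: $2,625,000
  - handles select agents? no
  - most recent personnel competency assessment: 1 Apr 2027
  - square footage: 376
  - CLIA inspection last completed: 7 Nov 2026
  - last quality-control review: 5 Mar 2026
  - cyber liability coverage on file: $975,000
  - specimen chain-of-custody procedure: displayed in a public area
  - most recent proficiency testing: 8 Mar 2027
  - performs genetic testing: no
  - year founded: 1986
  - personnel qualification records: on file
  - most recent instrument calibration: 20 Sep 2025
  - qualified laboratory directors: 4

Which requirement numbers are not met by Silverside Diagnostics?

6

1. CLIA inspection 163 days ago vs limit 270 → met
2. condition 'handles select agents' does not hold → requirement n/a → met
3. quality-control review 410 days ago vs limit 730 → met
4. qualified laboratory directors 4 ≥ 2 → met
5. personnel qualification records present → met
6. instrument calibration 576 days ago vs limit 540 → not met
7. specimen chain-of-custody procedure present → met
8. professional liability coverage $2,625,000 ≥ $2,600,000 → met
9. personnel competency assessment 18 days ago vs limit 30 → met
10. cyber liability coverage $975,000 ≥ $900,000 → met
11. condition 'performs genetic testing' does not hold → requirement n/a → met
12. proficiency testing 42 days ago vs limit 45 → met
Not met: 6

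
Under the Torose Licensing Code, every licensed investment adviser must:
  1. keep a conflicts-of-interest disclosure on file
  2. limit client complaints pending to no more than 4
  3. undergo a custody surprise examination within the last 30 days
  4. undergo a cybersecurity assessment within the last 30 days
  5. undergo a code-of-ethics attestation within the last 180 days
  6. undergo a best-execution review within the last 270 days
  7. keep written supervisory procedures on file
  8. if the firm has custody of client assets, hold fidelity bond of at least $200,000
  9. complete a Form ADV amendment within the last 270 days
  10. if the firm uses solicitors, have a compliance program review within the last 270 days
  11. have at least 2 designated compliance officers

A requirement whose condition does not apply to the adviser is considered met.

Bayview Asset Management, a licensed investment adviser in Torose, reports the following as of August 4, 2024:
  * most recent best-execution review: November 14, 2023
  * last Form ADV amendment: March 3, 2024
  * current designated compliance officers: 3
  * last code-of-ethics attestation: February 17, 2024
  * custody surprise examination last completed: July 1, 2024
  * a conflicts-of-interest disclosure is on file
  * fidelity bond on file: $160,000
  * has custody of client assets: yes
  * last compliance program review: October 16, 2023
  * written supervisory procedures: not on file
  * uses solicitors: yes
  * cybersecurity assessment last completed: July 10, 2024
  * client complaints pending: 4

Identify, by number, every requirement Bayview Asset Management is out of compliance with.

3, 7, 8, 10

1. conflicts-of-interest disclosure present → met
2. client complaints pending 4 ≤ 4 → met
3. custody surprise examination 34 days ago vs limit 30 → not met
4. cybersecurity assessment 25 days ago vs limit 30 → met
5. code-of-ethics attestation 169 days ago vs limit 180 → met
6. best-execution review 264 days ago vs limit 270 → met
7. written supervisory procedures absent → not met
8. condition 'has custody of client assets' holds; fidelity bond $160,000 < $200,000 → not met
9. Form ADV amendment 154 days ago vs limit 270 → met
10. condition 'uses solicitors' holds; compliance program review 293 days ago vs limit 270 → not met
11. designated compliance officers 3 ≥ 2 → met
Not met: 3, 7, 8, 10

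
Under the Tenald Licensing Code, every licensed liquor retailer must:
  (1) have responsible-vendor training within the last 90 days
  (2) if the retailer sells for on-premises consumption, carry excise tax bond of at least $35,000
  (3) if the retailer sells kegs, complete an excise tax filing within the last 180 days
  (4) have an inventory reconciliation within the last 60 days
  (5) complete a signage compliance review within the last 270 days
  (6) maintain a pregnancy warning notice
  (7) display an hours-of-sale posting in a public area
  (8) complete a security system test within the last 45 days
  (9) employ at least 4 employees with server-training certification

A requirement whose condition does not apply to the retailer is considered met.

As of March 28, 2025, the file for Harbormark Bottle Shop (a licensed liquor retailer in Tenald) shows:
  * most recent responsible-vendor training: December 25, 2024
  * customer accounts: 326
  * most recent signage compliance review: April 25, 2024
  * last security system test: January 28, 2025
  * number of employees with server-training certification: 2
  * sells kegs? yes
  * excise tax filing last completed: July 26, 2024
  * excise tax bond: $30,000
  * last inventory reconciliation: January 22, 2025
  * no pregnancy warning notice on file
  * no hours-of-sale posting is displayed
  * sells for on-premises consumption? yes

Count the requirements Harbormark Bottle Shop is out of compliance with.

1. responsible-vendor training 93 days ago vs limit 90 → not met
2. condition 'sells for on-premises consumption' holds; excise tax bond $30,000 < $35,000 → not met
3. condition 'sells kegs' holds; excise tax filing 245 days ago vs limit 180 → not met
4. inventory reconciliation 65 days ago vs limit 60 → not met
5. signage compliance review 337 days ago vs limit 270 → not met
6. pregnancy warning notice absent → not met
7. hours-of-sale posting absent → not met
8. security system test 59 days ago vs limit 45 → not met
9. employees with server-training certification 2 < 4 → not met
Not met: 9 of 9

9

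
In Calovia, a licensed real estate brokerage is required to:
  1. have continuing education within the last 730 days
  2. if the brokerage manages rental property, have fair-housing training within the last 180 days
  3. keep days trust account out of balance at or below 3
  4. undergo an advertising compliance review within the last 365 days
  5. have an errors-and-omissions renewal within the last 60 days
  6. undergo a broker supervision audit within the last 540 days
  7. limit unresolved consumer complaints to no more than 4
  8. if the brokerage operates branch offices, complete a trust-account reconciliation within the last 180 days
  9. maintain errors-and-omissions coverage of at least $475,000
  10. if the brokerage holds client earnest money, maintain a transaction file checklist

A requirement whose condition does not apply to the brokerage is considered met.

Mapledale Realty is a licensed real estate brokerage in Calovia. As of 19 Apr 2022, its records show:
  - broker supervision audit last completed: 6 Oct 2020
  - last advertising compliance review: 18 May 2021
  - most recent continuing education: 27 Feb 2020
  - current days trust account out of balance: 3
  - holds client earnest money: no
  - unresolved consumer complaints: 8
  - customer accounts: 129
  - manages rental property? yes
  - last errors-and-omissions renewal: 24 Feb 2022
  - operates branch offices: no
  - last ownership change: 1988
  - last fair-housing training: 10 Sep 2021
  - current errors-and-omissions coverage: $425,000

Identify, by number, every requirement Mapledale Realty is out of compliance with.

1. continuing education 782 days ago vs limit 730 → not met
2. condition 'manages rental property' holds; fair-housing training 221 days ago vs limit 180 → not met
3. days trust account out of balance 3 ≤ 3 → met
4. advertising compliance review 336 days ago vs limit 365 → met
5. errors-and-omissions renewal 54 days ago vs limit 60 → met
6. broker supervision audit 560 days ago vs limit 540 → not met
7. unresolved consumer complaints 8 > 4 → not met
8. condition 'operates branch offices' does not hold → requirement n/a → met
9. errors-and-omissions coverage $425,000 < $475,000 → not met
10. condition 'holds client earnest money' does not hold → requirement n/a → met
Not met: 1, 2, 6, 7, 9

1, 2, 6, 7, 9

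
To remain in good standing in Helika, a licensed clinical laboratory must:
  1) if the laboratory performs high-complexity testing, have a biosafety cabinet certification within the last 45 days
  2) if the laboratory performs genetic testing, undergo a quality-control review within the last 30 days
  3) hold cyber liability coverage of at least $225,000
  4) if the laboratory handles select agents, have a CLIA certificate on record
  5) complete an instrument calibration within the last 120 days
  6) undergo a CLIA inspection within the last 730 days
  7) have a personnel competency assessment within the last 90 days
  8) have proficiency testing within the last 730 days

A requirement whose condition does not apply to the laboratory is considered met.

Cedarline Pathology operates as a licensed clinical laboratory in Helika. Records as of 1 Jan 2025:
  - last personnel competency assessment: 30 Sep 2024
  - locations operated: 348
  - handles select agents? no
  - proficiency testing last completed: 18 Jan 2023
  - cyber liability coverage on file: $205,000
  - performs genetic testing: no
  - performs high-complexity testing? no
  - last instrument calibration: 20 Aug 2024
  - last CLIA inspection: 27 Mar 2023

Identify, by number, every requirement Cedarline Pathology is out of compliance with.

1. condition 'performs high-complexity testing' does not hold → requirement n/a → met
2. condition 'performs genetic testing' does not hold → requirement n/a → met
3. cyber liability coverage $205,000 < $225,000 → not met
4. condition 'handles select agents' does not hold → requirement n/a → met
5. instrument calibration 134 days ago vs limit 120 → not met
6. CLIA inspection 646 days ago vs limit 730 → met
7. personnel competency assessment 93 days ago vs limit 90 → not met
8. proficiency testing 714 days ago vs limit 730 → met
Not met: 3, 5, 7

3, 5, 7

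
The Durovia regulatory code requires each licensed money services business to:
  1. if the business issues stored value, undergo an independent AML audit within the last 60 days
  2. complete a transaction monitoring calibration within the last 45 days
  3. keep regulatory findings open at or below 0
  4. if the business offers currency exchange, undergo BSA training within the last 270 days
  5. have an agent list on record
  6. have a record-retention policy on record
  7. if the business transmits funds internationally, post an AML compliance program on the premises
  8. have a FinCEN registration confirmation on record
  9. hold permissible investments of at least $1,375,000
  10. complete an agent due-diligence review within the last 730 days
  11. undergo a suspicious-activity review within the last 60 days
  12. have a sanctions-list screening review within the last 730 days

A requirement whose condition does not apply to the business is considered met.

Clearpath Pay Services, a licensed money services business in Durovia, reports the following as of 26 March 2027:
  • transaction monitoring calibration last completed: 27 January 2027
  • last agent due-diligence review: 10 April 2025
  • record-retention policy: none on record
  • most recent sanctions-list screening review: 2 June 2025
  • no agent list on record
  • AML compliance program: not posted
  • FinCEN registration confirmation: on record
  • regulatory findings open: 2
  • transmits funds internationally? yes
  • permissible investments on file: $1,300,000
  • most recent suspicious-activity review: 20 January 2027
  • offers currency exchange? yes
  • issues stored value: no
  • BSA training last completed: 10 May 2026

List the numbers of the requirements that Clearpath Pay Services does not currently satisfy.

1. condition 'issues stored value' does not hold → requirement n/a → met
2. transaction monitoring calibration 58 days ago vs limit 45 → not met
3. regulatory findings open 2 > 0 → not met
4. condition 'offers currency exchange' holds; BSA training 320 days ago vs limit 270 → not met
5. agent list absent → not met
6. record-retention policy absent → not met
7. condition 'transmits funds internationally' holds; AML compliance program absent → not met
8. FinCEN registration confirmation present → met
9. permissible investments $1,300,000 < $1,375,000 → not met
10. agent due-diligence review 715 days ago vs limit 730 → met
11. suspicious-activity review 65 days ago vs limit 60 → not met
12. sanctions-list screening review 662 days ago vs limit 730 → met
Not met: 2, 3, 4, 5, 6, 7, 9, 11

2, 3, 4, 5, 6, 7, 9, 11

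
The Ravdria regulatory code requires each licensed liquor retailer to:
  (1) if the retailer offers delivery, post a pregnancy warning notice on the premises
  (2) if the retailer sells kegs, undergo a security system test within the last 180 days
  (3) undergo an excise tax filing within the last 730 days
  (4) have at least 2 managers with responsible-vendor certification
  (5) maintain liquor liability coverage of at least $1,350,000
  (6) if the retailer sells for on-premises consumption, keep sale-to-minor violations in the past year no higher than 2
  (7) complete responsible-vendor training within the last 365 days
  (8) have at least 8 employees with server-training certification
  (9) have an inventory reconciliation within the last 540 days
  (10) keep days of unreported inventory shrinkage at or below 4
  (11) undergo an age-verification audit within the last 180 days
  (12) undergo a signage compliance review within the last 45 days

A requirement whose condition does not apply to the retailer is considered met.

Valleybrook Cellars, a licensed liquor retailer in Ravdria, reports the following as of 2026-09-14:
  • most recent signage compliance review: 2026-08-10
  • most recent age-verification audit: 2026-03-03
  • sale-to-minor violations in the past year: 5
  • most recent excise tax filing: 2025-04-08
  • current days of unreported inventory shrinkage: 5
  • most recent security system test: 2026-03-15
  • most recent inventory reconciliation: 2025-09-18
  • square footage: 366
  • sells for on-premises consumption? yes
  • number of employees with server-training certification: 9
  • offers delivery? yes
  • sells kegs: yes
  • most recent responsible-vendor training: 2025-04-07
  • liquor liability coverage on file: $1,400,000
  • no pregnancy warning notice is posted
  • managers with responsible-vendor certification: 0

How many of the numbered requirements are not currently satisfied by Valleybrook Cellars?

1. condition 'offers delivery' holds; pregnancy warning notice absent → not met
2. condition 'sells kegs' holds; security system test 183 days ago vs limit 180 → not met
3. excise tax filing 524 days ago vs limit 730 → met
4. managers with responsible-vendor certification 0 < 2 → not met
5. liquor liability coverage $1,400,000 ≥ $1,350,000 → met
6. condition 'sells for on-premises consumption' holds; sale-to-minor violations in the past year 5 > 2 → not met
7. responsible-vendor training 525 days ago vs limit 365 → not met
8. employees with server-training certification 9 ≥ 8 → met
9. inventory reconciliation 361 days ago vs limit 540 → met
10. days of unreported inventory shrinkage 5 > 4 → not met
11. age-verification audit 195 days ago vs limit 180 → not met
12. signage compliance review 35 days ago vs limit 45 → met
Not met: 7 of 12

7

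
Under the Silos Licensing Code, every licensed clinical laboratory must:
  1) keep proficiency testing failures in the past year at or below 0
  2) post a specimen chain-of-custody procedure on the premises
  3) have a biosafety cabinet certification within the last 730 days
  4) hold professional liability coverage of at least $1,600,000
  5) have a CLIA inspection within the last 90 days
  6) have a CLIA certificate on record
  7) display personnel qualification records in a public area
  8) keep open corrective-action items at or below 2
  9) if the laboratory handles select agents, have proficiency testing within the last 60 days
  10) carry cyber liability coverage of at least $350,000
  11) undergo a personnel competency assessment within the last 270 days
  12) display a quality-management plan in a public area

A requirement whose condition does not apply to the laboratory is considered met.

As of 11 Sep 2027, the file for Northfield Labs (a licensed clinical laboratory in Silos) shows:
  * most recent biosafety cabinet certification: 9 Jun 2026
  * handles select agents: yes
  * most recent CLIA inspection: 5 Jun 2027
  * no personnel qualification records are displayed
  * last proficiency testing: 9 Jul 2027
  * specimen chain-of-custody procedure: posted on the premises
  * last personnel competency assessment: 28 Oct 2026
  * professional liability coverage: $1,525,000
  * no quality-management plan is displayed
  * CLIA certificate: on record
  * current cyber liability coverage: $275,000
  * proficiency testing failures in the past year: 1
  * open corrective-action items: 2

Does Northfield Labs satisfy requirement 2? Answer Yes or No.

Yes

2. specimen chain-of-custody procedure present → met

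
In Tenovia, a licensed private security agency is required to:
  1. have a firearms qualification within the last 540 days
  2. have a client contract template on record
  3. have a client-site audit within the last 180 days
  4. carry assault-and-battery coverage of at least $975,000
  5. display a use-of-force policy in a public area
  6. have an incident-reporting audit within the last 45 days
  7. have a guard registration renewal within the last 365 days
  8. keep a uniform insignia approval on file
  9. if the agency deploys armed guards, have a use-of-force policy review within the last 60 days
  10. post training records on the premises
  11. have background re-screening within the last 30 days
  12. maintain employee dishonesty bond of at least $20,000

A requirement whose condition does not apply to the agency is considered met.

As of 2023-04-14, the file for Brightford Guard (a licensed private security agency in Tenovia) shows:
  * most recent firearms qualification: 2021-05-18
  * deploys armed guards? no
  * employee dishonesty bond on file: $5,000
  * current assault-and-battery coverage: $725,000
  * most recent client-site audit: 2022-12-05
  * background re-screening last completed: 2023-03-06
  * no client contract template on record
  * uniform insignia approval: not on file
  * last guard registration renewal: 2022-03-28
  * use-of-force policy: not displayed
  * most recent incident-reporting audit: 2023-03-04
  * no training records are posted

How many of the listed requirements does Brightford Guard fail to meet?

9

1. firearms qualification 696 days ago vs limit 540 → not met
2. client contract template absent → not met
3. client-site audit 130 days ago vs limit 180 → met
4. assault-and-battery coverage $725,000 < $975,000 → not met
5. use-of-force policy absent → not met
6. incident-reporting audit 41 days ago vs limit 45 → met
7. guard registration renewal 382 days ago vs limit 365 → not met
8. uniform insignia approval absent → not met
9. condition 'deploys armed guards' does not hold → requirement n/a → met
10. training records absent → not met
11. background re-screening 39 days ago vs limit 30 → not met
12. employee dishonesty bond $5,000 < $20,000 → not met
Not met: 9 of 12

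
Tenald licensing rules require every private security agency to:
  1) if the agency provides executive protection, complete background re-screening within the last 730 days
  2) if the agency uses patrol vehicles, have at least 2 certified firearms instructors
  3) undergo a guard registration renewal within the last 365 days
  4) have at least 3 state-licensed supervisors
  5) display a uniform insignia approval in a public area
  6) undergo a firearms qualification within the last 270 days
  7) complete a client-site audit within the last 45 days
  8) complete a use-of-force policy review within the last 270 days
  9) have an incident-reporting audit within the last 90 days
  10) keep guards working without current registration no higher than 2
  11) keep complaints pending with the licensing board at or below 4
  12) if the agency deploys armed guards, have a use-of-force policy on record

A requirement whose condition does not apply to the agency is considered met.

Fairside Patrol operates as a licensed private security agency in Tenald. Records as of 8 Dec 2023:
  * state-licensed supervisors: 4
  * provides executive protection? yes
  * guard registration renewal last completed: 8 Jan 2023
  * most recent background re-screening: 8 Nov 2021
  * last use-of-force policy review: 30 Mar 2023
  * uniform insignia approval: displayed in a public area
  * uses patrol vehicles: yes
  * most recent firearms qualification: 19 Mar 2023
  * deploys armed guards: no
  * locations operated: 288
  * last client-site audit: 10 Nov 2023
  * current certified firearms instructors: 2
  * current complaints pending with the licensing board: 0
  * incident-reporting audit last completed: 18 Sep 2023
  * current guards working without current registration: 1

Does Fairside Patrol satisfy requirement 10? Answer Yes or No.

Yes

10. guards working without current registration 1 ≤ 2 → met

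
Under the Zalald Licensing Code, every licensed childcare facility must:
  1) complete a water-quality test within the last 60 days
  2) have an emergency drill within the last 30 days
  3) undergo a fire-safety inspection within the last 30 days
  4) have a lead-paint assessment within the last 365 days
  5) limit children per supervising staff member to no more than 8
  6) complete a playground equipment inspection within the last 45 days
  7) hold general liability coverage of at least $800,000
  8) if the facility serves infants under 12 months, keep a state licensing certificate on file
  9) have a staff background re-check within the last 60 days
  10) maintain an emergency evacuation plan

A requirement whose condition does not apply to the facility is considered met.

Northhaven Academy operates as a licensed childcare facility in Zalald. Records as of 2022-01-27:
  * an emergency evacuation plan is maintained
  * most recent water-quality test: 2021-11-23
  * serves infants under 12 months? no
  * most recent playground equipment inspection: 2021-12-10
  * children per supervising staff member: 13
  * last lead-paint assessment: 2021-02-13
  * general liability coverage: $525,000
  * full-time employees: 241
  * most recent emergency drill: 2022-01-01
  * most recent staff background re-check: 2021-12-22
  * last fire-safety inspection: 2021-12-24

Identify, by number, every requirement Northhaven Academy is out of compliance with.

1, 3, 5, 6, 7

1. water-quality test 65 days ago vs limit 60 → not met
2. emergency drill 26 days ago vs limit 30 → met
3. fire-safety inspection 34 days ago vs limit 30 → not met
4. lead-paint assessment 348 days ago vs limit 365 → met
5. children per supervising staff member 13 > 8 → not met
6. playground equipment inspection 48 days ago vs limit 45 → not met
7. general liability coverage $525,000 < $800,000 → not met
8. condition 'serves infants under 12 months' does not hold → requirement n/a → met
9. staff background re-check 36 days ago vs limit 60 → met
10. emergency evacuation plan present → met
Not met: 1, 3, 5, 6, 7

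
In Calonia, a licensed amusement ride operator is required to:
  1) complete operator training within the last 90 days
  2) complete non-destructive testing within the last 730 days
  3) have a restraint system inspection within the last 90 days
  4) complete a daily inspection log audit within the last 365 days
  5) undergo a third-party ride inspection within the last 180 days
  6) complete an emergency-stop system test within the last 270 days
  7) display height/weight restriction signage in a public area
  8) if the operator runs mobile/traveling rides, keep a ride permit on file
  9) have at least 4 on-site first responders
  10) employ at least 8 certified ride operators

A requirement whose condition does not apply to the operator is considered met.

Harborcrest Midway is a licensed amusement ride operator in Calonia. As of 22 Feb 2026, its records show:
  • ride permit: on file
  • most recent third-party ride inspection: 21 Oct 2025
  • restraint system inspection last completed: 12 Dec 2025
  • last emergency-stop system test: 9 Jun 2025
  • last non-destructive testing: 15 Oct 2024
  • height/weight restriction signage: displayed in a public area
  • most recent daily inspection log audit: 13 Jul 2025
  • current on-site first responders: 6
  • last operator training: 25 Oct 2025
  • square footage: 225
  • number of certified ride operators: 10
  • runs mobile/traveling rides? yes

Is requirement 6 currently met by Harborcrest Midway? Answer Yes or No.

6. emergency-stop system test 258 days ago vs limit 270 → met

Yes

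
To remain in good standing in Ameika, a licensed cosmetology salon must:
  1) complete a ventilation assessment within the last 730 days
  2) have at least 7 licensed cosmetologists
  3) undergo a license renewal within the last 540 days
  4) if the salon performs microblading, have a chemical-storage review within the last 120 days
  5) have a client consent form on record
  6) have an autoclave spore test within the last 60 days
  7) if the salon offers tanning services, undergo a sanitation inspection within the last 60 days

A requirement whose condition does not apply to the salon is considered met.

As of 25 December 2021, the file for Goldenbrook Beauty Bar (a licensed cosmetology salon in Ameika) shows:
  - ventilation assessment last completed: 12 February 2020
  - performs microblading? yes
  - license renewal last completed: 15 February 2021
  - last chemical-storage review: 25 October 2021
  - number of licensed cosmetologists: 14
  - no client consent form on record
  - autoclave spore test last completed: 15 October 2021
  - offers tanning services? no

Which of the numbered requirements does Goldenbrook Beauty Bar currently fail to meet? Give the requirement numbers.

5, 6

1. ventilation assessment 682 days ago vs limit 730 → met
2. licensed cosmetologists 14 ≥ 7 → met
3. license renewal 313 days ago vs limit 540 → met
4. condition 'performs microblading' holds; chemical-storage review 61 days ago vs limit 120 → met
5. client consent form absent → not met
6. autoclave spore test 71 days ago vs limit 60 → not met
7. condition 'offers tanning services' does not hold → requirement n/a → met
Not met: 5, 6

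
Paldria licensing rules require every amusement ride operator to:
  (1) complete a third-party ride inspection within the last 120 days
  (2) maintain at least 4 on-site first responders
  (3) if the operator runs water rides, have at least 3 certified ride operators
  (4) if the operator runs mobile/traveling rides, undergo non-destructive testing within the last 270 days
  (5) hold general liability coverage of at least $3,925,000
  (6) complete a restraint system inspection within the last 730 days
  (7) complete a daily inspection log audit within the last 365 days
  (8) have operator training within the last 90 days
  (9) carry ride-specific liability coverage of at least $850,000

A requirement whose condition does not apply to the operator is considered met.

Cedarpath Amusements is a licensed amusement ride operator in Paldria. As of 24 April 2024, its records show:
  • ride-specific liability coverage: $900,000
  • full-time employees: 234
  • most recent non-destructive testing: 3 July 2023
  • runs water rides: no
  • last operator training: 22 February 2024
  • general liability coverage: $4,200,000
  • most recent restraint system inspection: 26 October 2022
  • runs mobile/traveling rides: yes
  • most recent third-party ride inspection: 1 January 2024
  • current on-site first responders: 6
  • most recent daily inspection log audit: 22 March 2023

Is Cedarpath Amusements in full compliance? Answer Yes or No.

1. third-party ride inspection 114 days ago vs limit 120 → met
2. on-site first responders 6 ≥ 4 → met
3. condition 'runs water rides' does not hold → requirement n/a → met
4. condition 'runs mobile/traveling rides' holds; non-destructive testing 296 days ago vs limit 270 → not met
5. general liability coverage $4,200,000 ≥ $3,925,000 → met
6. restraint system inspection 546 days ago vs limit 730 → met
7. daily inspection log audit 399 days ago vs limit 365 → not met
8. operator training 62 days ago vs limit 90 → met
9. ride-specific liability coverage $900,000 ≥ $850,000 → met
Not met: 4, 7

No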